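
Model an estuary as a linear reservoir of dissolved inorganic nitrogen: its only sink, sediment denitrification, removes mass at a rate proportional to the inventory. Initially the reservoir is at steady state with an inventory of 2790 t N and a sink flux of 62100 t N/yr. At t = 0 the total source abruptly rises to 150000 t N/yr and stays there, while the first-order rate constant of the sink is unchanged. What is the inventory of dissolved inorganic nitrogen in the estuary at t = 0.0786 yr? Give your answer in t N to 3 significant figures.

6050 t N

Residence time τ = M₀/F₀ = 0.04493 yr. The eventual steady state is M_∞ = M₀·(F₁/F₀) = 2790 × 150000/62100 = 6739.1 t N.
The anomaly ΔM(t) = M(t) − M_∞ decays as ΔM₀·e^(−t/τ) with ΔM₀ = 2790 − 6739.1 = −3949 t N.
At t = 0.0786 yr, e^(−t/τ) = e^(−1.749) = 0.1739, so ΔM = −686.6 t N and M = 6739.1 − 686.6 = 6052.5 t N.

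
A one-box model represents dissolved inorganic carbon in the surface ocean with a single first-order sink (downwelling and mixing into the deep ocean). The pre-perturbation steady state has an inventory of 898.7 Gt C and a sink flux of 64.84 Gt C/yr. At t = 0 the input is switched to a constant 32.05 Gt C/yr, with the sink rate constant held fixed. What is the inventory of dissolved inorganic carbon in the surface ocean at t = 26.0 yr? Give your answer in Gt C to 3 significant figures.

The sink rate constant is k = F₀/M₀ = 64.84/898.7 = 0.07215 yr⁻¹.
Solving dM/dt = F₁ − kM with M(0) = M₀ gives M(t) = F₁/k + (M₀ − F₁/k)·e^(−kt).
F₁/k = 32.05/0.07215 = 444.22 Gt C; kt = 0.07215 × 26.0 = 1.876, e^(−kt) = 0.1532.
M(26.0) = 444.22 + (898.7 − 444.22) × 0.1532 = 444.22 + 69.64 = 513.86 Gt C.

514 Gt C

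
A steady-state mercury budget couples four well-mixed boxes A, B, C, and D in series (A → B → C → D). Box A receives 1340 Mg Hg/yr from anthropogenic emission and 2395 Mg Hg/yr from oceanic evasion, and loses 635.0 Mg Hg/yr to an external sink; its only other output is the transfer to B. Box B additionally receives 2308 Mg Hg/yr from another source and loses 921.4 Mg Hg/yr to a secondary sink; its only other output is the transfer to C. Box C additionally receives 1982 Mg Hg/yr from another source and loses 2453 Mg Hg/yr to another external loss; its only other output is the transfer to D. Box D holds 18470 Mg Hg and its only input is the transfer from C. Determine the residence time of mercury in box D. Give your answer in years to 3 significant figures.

4.60 yr

Box A: F(A→B) = (1340 + 2395) − 635.0 = 3100.0 Mg Hg/yr.
Box B: F(B→C) = (3100.0 + 2308) − 921.4 = 4486.6 Mg Hg/yr.
Box C: F(C→D) = (4486.6 + 1982) − 2453 = 4015.6 Mg Hg/yr.
Box D throughput = its input = 4015.6 Mg Hg/yr; τ = 18470 / 4015.6 = 4.600 yr.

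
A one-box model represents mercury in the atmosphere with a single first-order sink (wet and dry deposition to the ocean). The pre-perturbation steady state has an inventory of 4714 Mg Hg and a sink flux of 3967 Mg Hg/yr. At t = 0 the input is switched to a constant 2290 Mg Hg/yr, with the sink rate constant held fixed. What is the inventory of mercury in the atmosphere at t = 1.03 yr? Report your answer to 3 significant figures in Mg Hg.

τ = M₀/F₀ = 4714/3967 = 1.188 yr; rate constant k = 1/τ.
New steady state M_∞ = F₁/k = F₁·τ = 2290 × 1.188 = 2721.2 Mg Hg.
M(t) = M_∞ + (M₀ − M_∞)·e^(−t/τ); t/τ = 1.03/1.188 = 0.8668, so e^(−t/τ) = 0.4203.
M(t) = 2721.2 + 1993 × 0.4203 = 3558.8 Mg Hg.

3560 Mg Hg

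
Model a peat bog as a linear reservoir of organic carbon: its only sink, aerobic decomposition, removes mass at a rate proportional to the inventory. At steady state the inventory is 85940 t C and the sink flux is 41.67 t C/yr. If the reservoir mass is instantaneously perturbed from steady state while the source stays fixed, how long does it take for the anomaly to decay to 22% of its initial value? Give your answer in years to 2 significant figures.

For a linear reservoir the anomaly decays as exp(−t/τ) with τ = M/F = 85940/41.67 = 2062 yr.
exp(−t/τ) = 0.22 ⇒ t = −τ ln(0.22) = 2062 × 1.514 = 3123 yr.

3100 yr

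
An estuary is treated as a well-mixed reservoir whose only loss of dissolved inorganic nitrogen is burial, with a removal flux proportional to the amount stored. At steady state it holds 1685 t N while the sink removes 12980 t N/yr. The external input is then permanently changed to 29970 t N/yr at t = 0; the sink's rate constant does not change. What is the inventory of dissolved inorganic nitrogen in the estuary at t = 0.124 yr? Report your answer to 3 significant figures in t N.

τ = M₀/F₀ = 1685/12980 = 0.1298 yr; rate constant k = 1/τ.
New steady state M_∞ = F₁/k = F₁·τ = 29970 × 0.1298 = 3890.6 t N.
M(t) = M_∞ + (M₀ − M_∞)·e^(−t/τ); t/τ = 0.124/0.1298 = 0.9552, so e^(−t/τ) = 0.3847.
M(t) = 3890.6 − 2206 × 0.3847 = 3042.0 t N.

3040 t N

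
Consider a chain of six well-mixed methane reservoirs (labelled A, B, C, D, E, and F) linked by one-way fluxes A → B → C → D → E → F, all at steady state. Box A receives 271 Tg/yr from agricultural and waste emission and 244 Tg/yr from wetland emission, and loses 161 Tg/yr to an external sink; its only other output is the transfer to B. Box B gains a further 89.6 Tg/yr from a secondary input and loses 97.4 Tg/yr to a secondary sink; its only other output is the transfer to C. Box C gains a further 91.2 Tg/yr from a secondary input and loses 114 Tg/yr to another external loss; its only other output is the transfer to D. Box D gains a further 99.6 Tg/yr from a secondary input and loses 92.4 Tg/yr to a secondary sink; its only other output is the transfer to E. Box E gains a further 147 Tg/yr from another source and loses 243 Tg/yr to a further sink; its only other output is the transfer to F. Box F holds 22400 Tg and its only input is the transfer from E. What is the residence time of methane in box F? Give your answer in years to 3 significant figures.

Box A: F(A→B) = (271 + 244) − 161 = 354.00 Tg/yr.
Box B: F(B→C) = (354.00 + 89.6) − 97.4 = 346.20 Tg/yr.
Box C: F(C→D) = (346.20 + 91.2) − 114 = 323.40 Tg/yr.
Box D: F(D→E) = (323.40 + 99.6) − 92.4 = 330.60 Tg/yr.
Box E: F(E→F) = (330.60 + 147) − 243 = 234.60 Tg/yr.
Box F throughput = its input = 234.60 Tg/yr; τ = 22400 / 234.60 = 95.48 yr.

95.5 yr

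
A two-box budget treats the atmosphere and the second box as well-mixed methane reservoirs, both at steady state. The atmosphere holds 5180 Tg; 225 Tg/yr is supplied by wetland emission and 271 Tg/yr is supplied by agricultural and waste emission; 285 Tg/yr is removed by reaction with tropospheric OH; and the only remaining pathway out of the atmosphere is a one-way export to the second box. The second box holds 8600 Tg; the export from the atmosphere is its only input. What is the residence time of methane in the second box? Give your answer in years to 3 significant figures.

Balance the atmosphere: ΣF_in = 225 + 271 = 496.00 Tg/yr.
Export to the second box = ΣF_in − (285) = 211.00 Tg/yr.
At steady state the output of the second box equals its input, 211.00 Tg/yr.
τ = M / F = 8600 / 211.00 = 40.76 yr.

40.8 yr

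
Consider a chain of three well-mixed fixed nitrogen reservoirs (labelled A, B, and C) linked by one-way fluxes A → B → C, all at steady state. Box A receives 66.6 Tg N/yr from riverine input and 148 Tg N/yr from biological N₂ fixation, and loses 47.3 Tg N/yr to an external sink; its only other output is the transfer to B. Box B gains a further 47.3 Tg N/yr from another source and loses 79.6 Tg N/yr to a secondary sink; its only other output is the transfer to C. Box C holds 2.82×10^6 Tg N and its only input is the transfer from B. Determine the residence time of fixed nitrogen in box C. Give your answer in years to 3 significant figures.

Box A: F(A→B) = (66.6 + 148) − 47.3 = 167.30 Tg N/yr.
Box B: F(B→C) = (167.30 + 47.3) − 79.6 = 135.00 Tg N/yr.
Box C throughput = its input = 135.00 Tg N/yr; τ = 2.82×10^6 / 135.00 = 20890 yr.

20900 yr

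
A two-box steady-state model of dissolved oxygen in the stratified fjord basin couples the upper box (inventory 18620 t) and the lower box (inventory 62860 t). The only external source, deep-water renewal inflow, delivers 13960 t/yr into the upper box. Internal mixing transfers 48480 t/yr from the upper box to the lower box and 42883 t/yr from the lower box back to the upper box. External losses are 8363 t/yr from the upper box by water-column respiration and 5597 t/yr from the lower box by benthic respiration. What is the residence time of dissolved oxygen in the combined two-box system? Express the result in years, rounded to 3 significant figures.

For the system as a whole, the A↔B exchange is internal and contributes nothing to the throughput; only the external sinks remove mass.
M_total = 18620 + 62860 = 81480 t.
ΣF_external_out = 8363 + 5597 = 13960 t/yr.
τ = M_total / ΣF_ext = 81480 / 13960 = 5.837 yr.

5.84 yr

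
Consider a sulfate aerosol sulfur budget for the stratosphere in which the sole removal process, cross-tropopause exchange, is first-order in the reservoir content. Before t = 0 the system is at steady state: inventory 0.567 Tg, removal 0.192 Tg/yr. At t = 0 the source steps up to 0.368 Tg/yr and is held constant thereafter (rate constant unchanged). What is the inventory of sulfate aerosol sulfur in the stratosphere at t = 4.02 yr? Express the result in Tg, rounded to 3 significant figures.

τ = M₀/F₀ = 0.567/0.192 = 2.953 yr; rate constant k = 1/τ.
New steady state M_∞ = F₁/k = F₁·τ = 0.368 × 2.953 = 1.0867 Tg.
M(t) = M_∞ + (M₀ − M_∞)·e^(−t/τ); t/τ = 4.02/2.953 = 1.361, so e^(−t/τ) = 0.2563.
M(t) = 1.0867 − 0.5197 × 0.2563 = 0.95352 Tg.

0.954 Tg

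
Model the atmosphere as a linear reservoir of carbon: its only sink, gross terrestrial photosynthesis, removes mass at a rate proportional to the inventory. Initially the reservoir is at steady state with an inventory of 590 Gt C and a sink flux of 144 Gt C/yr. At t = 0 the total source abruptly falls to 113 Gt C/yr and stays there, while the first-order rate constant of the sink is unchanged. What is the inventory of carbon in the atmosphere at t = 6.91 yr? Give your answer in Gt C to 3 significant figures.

τ = M₀/F₀ = 590/144 = 4.097 yr; rate constant k = 1/τ.
New steady state M_∞ = F₁/k = F₁·τ = 113 × 4.097 = 462.99 Gt C.
M(t) = M_∞ + (M₀ − M_∞)·e^(−t/τ); t/τ = 6.91/4.097 = 1.687, so e^(−t/τ) = 0.1852.
M(t) = 462.99 + 127.0 × 0.1852 = 486.50 Gt C.

487 Gt C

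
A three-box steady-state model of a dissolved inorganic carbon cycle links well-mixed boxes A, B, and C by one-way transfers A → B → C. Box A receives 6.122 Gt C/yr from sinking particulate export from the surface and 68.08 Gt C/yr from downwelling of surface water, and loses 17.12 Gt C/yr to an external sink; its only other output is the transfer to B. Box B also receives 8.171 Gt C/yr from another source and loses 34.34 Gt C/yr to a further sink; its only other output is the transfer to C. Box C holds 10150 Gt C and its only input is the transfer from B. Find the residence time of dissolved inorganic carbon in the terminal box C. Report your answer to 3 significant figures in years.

328 yr

Box A: F(A→B) = (6.122 + 68.08) − 17.12 = 57.082 Gt C/yr.
Box B: F(B→C) = (57.082 + 8.171) − 34.34 = 30.913 Gt C/yr.
Box C throughput = its input = 30.913 Gt C/yr; τ = 10150 / 30.913 = 328.3 yr.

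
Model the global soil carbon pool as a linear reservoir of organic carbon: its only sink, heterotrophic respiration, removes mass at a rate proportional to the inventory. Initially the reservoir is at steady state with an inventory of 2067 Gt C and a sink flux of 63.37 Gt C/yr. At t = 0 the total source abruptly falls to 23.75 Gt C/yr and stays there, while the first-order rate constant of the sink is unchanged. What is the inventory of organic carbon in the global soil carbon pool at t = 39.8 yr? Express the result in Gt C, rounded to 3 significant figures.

The sink rate constant is k = F₀/M₀ = 63.37/2067 = 0.03066 yr⁻¹.
Solving dM/dt = F₁ − kM with M(0) = M₀ gives M(t) = F₁/k + (M₀ − F₁/k)·e^(−kt).
F₁/k = 23.75/0.03066 = 774.68 Gt C; kt = 0.03066 × 39.8 = 1.220, e^(−kt) = 0.2952.
M(39.8) = 774.68 + (2067 − 774.68) × 0.2952 = 774.68 + 381.5 = 1156.1 Gt C.

1160 Gt C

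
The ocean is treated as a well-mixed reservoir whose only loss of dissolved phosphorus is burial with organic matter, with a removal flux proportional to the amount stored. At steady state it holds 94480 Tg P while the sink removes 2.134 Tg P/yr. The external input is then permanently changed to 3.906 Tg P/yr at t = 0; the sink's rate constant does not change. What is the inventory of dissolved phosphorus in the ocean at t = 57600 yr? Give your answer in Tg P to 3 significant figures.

152000 Tg P

The sink rate constant is k = F₀/M₀ = 2.134/94480 = 2.259×10^-5 yr⁻¹.
Solving dM/dt = F₁ − kM with M(0) = M₀ gives M(t) = F₁/k + (M₀ − F₁/k)·e^(−kt).
F₁/k = 3.906/2.259×10^-5 = 172930 Tg P; kt = 2.259×10^-5 × 57600 = 1.301, e^(−kt) = 0.2723.
M(57600) = 172930 + (94480 − 172930) × 0.2723 = 172930 − 21360 = 151570 Tg P.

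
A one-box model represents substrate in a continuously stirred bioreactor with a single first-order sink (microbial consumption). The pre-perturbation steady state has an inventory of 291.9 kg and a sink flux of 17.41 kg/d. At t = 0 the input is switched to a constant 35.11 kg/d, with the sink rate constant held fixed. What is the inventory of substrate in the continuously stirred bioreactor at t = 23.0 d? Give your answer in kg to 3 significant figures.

Residence time τ = M₀/F₀ = 16.77 d. The eventual steady state is M_∞ = M₀·(F₁/F₀) = 291.9 × 35.11/17.41 = 588.66 kg.
The anomaly ΔM(t) = M(t) − M_∞ decays as ΔM₀·e^(−t/τ) with ΔM₀ = 291.9 − 588.66 = −296.8 kg.
At t = 23.0 d, e^(−t/τ) = e^(−1.372) = 0.2536, so ΔM = −75.27 kg and M = 588.66 − 75.27 = 513.39 kg.

513 kg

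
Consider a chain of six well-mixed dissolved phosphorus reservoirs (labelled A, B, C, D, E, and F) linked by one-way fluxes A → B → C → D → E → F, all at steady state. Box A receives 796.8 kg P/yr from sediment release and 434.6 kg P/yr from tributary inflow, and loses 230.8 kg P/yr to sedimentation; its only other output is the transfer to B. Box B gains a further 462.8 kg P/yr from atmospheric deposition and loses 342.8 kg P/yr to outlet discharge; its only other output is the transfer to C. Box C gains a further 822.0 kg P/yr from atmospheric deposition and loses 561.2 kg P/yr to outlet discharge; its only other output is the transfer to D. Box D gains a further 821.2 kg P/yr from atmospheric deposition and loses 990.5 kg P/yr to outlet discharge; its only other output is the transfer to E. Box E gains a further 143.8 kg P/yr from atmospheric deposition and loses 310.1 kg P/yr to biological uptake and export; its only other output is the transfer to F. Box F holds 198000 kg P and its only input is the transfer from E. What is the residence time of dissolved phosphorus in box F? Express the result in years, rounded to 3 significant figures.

Box A: F(A→B) = (796.8 + 434.6) − 230.8 = 1000.6 kg P/yr.
Box B: F(B→C) = (1000.6 + 462.8) − 342.8 = 1120.6 kg P/yr.
Box C: F(C→D) = (1120.6 + 822.0) − 561.2 = 1381.4 kg P/yr.
Box D: F(D→E) = (1381.4 + 821.2) − 990.5 = 1212.1 kg P/yr.
Box E: F(E→F) = (1212.1 + 143.8) − 310.1 = 1045.8 kg P/yr.
Box F throughput = its input = 1045.8 kg P/yr; τ = 198000 / 1045.8 = 189.3 yr.

189 yr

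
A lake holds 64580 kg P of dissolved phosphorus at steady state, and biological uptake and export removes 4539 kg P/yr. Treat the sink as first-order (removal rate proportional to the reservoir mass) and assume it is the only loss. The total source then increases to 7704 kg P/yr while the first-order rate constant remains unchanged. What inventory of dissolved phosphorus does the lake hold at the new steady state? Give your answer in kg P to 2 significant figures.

Rate constant k = F/M = 4539 / 64580 = 0.07028 yr⁻¹.
At the new steady state, source = k·M_new ⇒ M_new = 7704 / 0.07028 = 109600 kg P.
(Equivalently M_new = M × F_new/F_old = 64580 × 7704/4539.)

110000 kg P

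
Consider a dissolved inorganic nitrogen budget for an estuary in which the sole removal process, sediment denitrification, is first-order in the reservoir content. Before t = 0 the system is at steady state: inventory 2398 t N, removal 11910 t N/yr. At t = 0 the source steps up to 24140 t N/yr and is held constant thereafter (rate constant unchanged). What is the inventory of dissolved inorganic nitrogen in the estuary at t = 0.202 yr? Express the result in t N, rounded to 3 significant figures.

3960 t N

The sink rate constant is k = F₀/M₀ = 11910/2398 = 4.967 yr⁻¹.
Solving dM/dt = F₁ − kM with M(0) = M₀ gives M(t) = F₁/k + (M₀ − F₁/k)·e^(−kt).
F₁/k = 24140/4.967 = 4860.4 t N; kt = 4.967 × 0.202 = 1.003, e^(−kt) = 0.3667.
M(0.202) = 4860.4 + (2398 − 4860.4) × 0.3667 = 4860.4 − 902.9 = 3957.5 t N.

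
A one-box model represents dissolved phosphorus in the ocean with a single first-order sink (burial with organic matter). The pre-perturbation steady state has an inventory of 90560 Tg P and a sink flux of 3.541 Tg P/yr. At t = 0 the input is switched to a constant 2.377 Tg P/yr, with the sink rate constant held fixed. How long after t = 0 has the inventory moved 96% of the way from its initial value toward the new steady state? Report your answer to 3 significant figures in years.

τ = M₀/F₀ = 90560/3.541 = 25570 yr.
The remaining gap fraction is e^(−t/τ); 96% covered ⇒ e^(−t/τ) = 0.0400.
t = −τ ln(0.0400) = 25570 × 3.219 = 82320 yr.

82300 yr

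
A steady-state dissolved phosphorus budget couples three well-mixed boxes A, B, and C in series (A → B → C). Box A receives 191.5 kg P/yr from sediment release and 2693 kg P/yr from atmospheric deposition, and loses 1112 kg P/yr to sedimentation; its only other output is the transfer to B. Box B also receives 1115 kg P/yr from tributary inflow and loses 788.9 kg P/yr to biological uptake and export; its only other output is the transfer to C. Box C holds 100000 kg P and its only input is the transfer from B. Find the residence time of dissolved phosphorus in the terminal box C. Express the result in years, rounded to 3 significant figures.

47.7 yr

Box A: F(A→B) = (191.5 + 2693) − 1112 = 1772.5 kg P/yr.
Box B: F(B→C) = (1772.5 + 1115) − 788.9 = 2098.6 kg P/yr.
Box C throughput = its input = 2098.6 kg P/yr; τ = 100000 / 2098.6 = 47.65 yr.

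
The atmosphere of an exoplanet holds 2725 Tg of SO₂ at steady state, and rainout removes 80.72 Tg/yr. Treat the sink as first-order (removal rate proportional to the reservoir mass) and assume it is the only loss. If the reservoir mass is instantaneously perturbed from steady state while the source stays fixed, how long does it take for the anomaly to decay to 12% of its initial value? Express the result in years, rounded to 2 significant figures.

72 yr

For a linear reservoir the anomaly decays as exp(−t/τ) with τ = M/F = 2725/80.72 = 33.76 yr.
exp(−t/τ) = 0.12 ⇒ t = −τ ln(0.12) = 33.76 × 2.120 = 71.58 yr.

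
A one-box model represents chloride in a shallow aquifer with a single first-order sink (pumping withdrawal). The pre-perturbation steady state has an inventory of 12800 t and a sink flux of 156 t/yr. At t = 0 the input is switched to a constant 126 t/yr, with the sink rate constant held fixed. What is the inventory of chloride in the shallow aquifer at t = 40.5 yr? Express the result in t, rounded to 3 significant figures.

Residence time τ = M₀/F₀ = 82.05 yr. The eventual steady state is M_∞ = M₀·(F₁/F₀) = 12800 × 126/156 = 10338 t.
The anomaly ΔM(t) = M(t) − M_∞ decays as ΔM₀·e^(−t/τ) with ΔM₀ = 12800 − 10338 = 2462 t.
At t = 40.5 yr, e^(−t/τ) = e^(−0.4936) = 0.6104, so ΔM = 1503 t and M = 10338 + 1503 = 11841 t.

11800 t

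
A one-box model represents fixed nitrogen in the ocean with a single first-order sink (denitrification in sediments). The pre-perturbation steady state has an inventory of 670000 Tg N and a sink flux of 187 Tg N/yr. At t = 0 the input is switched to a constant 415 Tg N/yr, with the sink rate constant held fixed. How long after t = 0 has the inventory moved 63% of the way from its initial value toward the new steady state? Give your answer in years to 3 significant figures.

τ = M₀/F₀ = 670000/187 = 3583 yr.
The remaining gap fraction is e^(−t/τ); 63% covered ⇒ e^(−t/τ) = 0.370.
t = −τ ln(0.370) = 3583 × 0.9943 = 3562 yr.

3560 yr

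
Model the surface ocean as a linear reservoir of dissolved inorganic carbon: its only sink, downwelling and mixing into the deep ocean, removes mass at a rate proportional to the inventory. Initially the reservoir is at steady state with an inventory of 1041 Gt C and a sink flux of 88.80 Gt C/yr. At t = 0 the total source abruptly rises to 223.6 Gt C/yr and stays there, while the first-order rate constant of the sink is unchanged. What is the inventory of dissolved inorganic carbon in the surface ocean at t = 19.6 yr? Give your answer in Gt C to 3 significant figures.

2320 Gt C

Residence time τ = M₀/F₀ = 11.72 yr. The eventual steady state is M_∞ = M₀·(F₁/F₀) = 1041 × 223.6/88.80 = 2621.3 Gt C.
The anomaly ΔM(t) = M(t) − M_∞ decays as ΔM₀·e^(−t/τ) with ΔM₀ = 1041 − 2621.3 = −1580 Gt C.
At t = 19.6 yr, e^(−t/τ) = e^(−1.672) = 0.1879, so ΔM = −296.9 Gt C and M = 2621.3 − 296.9 = 2324.4 Gt C.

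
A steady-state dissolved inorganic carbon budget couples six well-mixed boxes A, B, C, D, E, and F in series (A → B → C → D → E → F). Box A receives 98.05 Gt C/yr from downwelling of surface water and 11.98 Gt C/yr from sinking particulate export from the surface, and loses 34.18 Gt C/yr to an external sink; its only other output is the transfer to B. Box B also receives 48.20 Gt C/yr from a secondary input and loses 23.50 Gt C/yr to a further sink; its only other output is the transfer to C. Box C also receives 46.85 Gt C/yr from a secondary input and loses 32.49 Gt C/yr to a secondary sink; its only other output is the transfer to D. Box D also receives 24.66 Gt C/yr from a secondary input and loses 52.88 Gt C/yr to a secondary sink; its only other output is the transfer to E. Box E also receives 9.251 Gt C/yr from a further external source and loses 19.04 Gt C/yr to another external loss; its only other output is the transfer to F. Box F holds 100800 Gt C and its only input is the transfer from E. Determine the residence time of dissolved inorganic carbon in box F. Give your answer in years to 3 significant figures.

Box A: F(A→B) = (98.05 + 11.98) − 34.18 = 75.850 Gt C/yr.
Box B: F(B→C) = (75.850 + 48.20) − 23.50 = 100.55 Gt C/yr.
Box C: F(C→D) = (100.55 + 46.85) − 32.49 = 114.91 Gt C/yr.
Box D: F(D→E) = (114.91 + 24.66) − 52.88 = 86.690 Gt C/yr.
Box E: F(E→F) = (86.690 + 9.251) − 19.04 = 76.901 Gt C/yr.
Box F throughput = its input = 76.901 Gt C/yr; τ = 100800 / 76.901 = 1311 yr.

1310 yr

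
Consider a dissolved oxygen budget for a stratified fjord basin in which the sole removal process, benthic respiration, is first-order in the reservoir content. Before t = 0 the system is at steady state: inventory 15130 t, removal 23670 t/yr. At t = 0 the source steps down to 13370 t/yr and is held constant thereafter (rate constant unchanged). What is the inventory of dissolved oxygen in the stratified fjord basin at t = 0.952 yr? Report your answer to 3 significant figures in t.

Residence time τ = M₀/F₀ = 0.6392 yr. The eventual steady state is M_∞ = M₀·(F₁/F₀) = 15130 × 13370/23670 = 8546.2 t.
The anomaly ΔM(t) = M(t) − M_∞ decays as ΔM₀·e^(−t/τ) with ΔM₀ = 15130 − 8546.2 = 6584 t.
At t = 0.952 yr, e^(−t/τ) = e^(−1.489) = 0.2255, so ΔM = 1485 t and M = 8546.2 + 1485 = 10031 t.

10000 t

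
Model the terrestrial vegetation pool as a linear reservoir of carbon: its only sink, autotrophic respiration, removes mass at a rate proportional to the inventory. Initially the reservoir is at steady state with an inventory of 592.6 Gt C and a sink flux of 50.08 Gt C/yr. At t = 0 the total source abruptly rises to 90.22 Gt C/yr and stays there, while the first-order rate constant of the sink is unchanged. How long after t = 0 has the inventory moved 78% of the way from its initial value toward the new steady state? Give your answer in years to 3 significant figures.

17.9 yr

τ = M₀/F₀ = 592.6/50.08 = 11.83 yr.
The remaining gap fraction is e^(−t/τ); 78% covered ⇒ e^(−t/τ) = 0.220.
t = −τ ln(0.220) = 11.83 × 1.514 = 17.92 yr.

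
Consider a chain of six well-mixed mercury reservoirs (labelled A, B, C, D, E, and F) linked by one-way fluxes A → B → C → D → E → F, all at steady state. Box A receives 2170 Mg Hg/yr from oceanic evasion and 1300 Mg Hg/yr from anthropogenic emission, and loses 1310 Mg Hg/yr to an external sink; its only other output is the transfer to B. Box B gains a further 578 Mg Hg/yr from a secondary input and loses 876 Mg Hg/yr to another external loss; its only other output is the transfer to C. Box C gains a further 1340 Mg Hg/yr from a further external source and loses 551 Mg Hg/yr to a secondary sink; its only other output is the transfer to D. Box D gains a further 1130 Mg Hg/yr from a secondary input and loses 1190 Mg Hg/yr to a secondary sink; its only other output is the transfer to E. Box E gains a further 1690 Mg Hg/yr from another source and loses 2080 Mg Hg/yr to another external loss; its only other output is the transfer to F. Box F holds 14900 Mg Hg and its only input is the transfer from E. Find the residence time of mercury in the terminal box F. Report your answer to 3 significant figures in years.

Box A: F(A→B) = (2170 + 1300) − 1310 = 2160.0 Mg Hg/yr.
Box B: F(B→C) = (2160.0 + 578) − 876 = 1862.0 Mg Hg/yr.
Box C: F(C→D) = (1862.0 + 1340) − 551 = 2651.0 Mg Hg/yr.
Box D: F(D→E) = (2651.0 + 1130) − 1190 = 2591.0 Mg Hg/yr.
Box E: F(E→F) = (2591.0 + 1690) − 2080 = 2201.0 Mg Hg/yr.
Box F throughput = its input = 2201.0 Mg Hg/yr; τ = 14900 / 2201.0 = 6.770 yr.

6.77 yr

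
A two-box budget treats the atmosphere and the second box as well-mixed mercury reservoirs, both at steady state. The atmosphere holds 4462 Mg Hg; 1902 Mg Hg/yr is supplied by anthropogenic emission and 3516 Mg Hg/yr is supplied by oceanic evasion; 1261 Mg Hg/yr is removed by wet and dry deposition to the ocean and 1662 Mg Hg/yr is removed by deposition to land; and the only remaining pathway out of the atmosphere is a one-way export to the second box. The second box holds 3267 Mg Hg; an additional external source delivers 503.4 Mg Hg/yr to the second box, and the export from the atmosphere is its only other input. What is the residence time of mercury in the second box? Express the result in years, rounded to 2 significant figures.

1.1 yr

Balance the atmosphere: ΣF_in = 1902 + 3516 = 5418.0 Mg Hg/yr.
Export to the second box = ΣF_in − (1261 + 1662) = 2495.0 Mg Hg/yr.
Total input to the second box = 2495.0 + 503.4 = 2998.4 Mg Hg/yr; at steady state this equals its total output.
τ = M / F = 3267 / 2998.4 = 1.090 yr.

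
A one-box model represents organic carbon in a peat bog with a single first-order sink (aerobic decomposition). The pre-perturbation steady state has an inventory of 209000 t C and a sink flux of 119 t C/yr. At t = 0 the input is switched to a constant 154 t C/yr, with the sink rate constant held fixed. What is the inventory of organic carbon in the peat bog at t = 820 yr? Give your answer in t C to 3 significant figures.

232000 t C

Residence time τ = M₀/F₀ = 1756 yr. The eventual steady state is M_∞ = M₀·(F₁/F₀) = 209000 × 154/119 = 270470 t C.
The anomaly ΔM(t) = M(t) − M_∞ decays as ΔM₀·e^(−t/τ) with ΔM₀ = 209000 − 270470 = −61470 t C.
At t = 820 yr, e^(−t/τ) = e^(−0.4669) = 0.6269, so ΔM = −38540 t C and M = 270470 − 38540 = 231930 t C.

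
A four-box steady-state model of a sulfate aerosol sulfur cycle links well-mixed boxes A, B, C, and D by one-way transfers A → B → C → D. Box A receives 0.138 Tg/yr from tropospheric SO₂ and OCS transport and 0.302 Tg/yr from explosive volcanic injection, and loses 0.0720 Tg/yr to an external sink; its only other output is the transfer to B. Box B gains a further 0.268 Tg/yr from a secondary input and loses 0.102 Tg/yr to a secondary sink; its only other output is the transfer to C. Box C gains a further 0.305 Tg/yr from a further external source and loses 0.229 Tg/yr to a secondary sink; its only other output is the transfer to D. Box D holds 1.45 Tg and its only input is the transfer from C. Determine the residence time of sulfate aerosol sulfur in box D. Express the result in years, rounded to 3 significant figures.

2.38 yr

Box A: F(A→B) = (0.138 + 0.302) − 0.0720 = 0.36800 Tg/yr.
Box B: F(B→C) = (0.36800 + 0.268) − 0.102 = 0.53400 Tg/yr.
Box C: F(C→D) = (0.53400 + 0.305) − 0.229 = 0.61000 Tg/yr.
Box D throughput = its input = 0.61000 Tg/yr; τ = 1.45 / 0.61000 = 2.377 yr.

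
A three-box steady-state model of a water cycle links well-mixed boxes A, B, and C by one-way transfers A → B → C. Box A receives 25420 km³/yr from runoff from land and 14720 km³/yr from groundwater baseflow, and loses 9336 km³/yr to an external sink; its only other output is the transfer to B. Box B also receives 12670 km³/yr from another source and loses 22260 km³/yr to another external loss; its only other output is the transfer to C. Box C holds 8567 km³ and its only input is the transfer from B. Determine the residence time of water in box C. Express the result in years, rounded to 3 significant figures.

Box A: F(A→B) = (25420 + 14720) − 9336 = 30804 km³/yr.
Box B: F(B→C) = (30804 + 12670) − 22260 = 21214 km³/yr.
Box C throughput = its input = 21214 km³/yr; τ = 8567 / 21214 = 0.4038 yr.

0.404 yr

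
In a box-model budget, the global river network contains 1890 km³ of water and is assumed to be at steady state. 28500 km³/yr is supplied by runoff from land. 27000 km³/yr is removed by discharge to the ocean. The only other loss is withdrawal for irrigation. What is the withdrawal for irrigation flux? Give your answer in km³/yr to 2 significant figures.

At steady state ΣF_in = ΣF_out.
ΣF_in = 28500 km³/yr.
Withdrawal for irrigation flux = ΣF_in − (27000) = 28500 − 27000 = 1500 km³/yr.

1500 km³/yr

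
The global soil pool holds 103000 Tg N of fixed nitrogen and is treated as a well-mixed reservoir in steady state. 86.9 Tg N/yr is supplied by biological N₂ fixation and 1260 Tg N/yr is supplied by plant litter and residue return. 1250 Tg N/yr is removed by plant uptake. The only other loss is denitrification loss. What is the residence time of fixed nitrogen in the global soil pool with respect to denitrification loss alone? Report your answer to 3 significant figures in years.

At steady state ΣF_in = ΣF_out.
ΣF_in = 86.9 + 1260 = 1346.9 Tg N/yr.
Denitrification loss flux = ΣF_in − (1250) = 1346.9 − 1250 = 96.90 Tg N/yr.
τ = M / F = 103000 / 96.90 = 1063 yr.

1060 yr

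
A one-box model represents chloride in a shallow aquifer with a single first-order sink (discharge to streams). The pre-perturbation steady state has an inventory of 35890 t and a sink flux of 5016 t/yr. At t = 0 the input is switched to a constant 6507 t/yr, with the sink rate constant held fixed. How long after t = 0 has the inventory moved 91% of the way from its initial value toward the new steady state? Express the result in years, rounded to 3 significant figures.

17.2 yr

τ = M₀/F₀ = 35890/5016 = 7.155 yr.
The remaining gap fraction is e^(−t/τ); 91% covered ⇒ e^(−t/τ) = 0.0900.
t = −τ ln(0.0900) = 7.155 × 2.408 = 17.23 yr.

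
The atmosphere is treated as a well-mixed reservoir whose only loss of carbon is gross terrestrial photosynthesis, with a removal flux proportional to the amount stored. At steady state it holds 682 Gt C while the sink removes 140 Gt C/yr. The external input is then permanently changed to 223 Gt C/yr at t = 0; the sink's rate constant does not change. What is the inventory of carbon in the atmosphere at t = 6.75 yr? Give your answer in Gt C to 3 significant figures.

τ = M₀/F₀ = 682/140 = 4.871 yr; rate constant k = 1/τ.
New steady state M_∞ = F₁/k = F₁·τ = 223 × 4.871 = 1086.3 Gt C.
M(t) = M_∞ + (M₀ − M_∞)·e^(−t/τ); t/τ = 6.75/4.871 = 1.386, so e^(−t/τ) = 0.2502.
M(t) = 1086.3 − 404.3 × 0.2502 = 985.18 Gt C.

985 Gt C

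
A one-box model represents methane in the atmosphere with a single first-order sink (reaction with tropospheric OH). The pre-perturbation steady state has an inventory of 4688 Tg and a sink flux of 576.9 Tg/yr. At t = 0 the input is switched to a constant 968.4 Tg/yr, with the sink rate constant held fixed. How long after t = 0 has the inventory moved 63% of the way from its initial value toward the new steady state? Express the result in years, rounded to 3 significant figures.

8.08 yr

τ = M₀/F₀ = 4688/576.9 = 8.126 yr.
The remaining gap fraction is e^(−t/τ); 63% covered ⇒ e^(−t/τ) = 0.370.
t = −τ ln(0.370) = 8.126 × 0.9943 = 8.079 yr.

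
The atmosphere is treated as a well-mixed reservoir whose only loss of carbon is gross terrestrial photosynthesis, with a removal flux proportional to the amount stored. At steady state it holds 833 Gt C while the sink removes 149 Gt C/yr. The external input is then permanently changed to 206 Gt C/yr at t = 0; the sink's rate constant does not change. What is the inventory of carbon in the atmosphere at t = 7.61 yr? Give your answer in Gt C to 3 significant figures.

Residence time τ = M₀/F₀ = 5.591 yr. The eventual steady state is M_∞ = M₀·(F₁/F₀) = 833 × 206/149 = 1151.7 Gt C.
The anomaly ΔM(t) = M(t) − M_∞ decays as ΔM₀·e^(−t/τ) with ΔM₀ = 833 − 1151.7 = −318.7 Gt C.
At t = 7.61 yr, e^(−t/τ) = e^(−1.361) = 0.2563, so ΔM = −81.69 Gt C and M = 1151.7 − 81.69 = 1070.0 Gt C.

1070 Gt C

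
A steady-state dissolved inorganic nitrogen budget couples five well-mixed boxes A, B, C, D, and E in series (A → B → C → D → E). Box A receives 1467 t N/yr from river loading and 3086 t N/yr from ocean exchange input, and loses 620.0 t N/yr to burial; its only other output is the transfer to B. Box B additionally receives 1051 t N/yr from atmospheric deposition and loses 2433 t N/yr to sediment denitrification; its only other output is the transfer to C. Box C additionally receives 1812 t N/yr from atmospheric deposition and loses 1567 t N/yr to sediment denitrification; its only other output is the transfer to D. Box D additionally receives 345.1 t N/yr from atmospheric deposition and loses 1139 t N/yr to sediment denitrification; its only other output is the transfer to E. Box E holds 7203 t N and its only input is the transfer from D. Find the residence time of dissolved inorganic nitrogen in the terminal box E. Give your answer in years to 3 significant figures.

3.60 yr

Box A: F(A→B) = (1467 + 3086) − 620.0 = 3933.0 t N/yr.
Box B: F(B→C) = (3933.0 + 1051) − 2433 = 2551.0 t N/yr.
Box C: F(C→D) = (2551.0 + 1812) − 1567 = 2796.0 t N/yr.
Box D: F(D→E) = (2796.0 + 345.1) − 1139 = 2002.1 t N/yr.
Box E throughput = its input = 2002.1 t N/yr; τ = 7203 / 2002.1 = 3.598 yr.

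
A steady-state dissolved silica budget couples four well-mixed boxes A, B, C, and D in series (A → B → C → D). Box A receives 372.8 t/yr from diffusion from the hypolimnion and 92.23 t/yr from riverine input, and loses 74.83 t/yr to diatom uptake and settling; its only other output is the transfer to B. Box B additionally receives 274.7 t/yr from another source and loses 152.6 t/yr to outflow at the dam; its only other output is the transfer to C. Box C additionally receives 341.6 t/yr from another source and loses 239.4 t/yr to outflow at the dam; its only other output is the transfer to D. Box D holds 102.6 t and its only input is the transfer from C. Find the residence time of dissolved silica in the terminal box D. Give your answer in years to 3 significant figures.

0.167 yr

Box A: F(A→B) = (372.8 + 92.23) − 74.83 = 390.20 t/yr.
Box B: F(B→C) = (390.20 + 274.7) − 152.6 = 512.30 t/yr.
Box C: F(C→D) = (512.30 + 341.6) − 239.4 = 614.50 t/yr.
Box D throughput = its input = 614.50 t/yr; τ = 102.6 / 614.50 = 0.1670 yr.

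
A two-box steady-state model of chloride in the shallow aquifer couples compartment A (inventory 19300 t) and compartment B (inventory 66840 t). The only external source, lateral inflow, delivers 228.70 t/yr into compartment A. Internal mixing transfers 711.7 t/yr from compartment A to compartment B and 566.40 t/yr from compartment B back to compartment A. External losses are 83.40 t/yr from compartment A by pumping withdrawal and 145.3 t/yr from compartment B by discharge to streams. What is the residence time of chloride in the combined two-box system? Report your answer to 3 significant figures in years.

377 yr

For the system as a whole, the A↔B exchange is internal and contributes nothing to the throughput; only the external sinks remove mass.
M_total = 19300 + 66840 = 86140 t.
ΣF_external_out = 83.40 + 145.3 = 228.70 t/yr.
τ = M_total / ΣF_ext = 86140 / 228.70 = 376.7 yr.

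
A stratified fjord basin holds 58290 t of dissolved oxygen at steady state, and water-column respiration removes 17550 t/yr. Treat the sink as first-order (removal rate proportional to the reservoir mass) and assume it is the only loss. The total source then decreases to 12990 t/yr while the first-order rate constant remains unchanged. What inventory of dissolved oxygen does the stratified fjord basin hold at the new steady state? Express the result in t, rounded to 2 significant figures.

43000 t

Rate constant k = F/M = 17550 / 58290 = 0.3011 yr⁻¹.
At the new steady state, source = k·M_new ⇒ M_new = 12990 / 0.3011 = 43140 t.
(Equivalently M_new = M × F_new/F_old = 58290 × 12990/17550.)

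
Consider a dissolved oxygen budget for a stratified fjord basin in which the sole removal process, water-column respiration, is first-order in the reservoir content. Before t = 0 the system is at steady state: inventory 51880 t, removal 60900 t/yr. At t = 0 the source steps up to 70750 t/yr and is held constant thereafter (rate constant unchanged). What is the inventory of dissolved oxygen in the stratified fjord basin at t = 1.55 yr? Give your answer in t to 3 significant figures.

The sink rate constant is k = F₀/M₀ = 60900/51880 = 1.174 yr⁻¹.
Solving dM/dt = F₁ − kM with M(0) = M₀ gives M(t) = F₁/k + (M₀ − F₁/k)·e^(−kt).
F₁/k = 70750/1.174 = 60271 t; kt = 1.174 × 1.55 = 1.819, e^(−kt) = 0.1621.
M(1.55) = 60271 + (51880 − 60271) × 0.1621 = 60271 − 1360 = 58911 t.

58900 t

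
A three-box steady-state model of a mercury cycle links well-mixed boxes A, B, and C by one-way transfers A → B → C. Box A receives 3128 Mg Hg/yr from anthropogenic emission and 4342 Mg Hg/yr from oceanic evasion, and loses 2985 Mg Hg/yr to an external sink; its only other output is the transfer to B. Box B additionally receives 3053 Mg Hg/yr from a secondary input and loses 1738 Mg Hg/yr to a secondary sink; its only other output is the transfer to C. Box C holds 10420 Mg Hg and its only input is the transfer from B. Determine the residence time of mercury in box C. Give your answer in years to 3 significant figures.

Box A: F(A→B) = (3128 + 4342) − 2985 = 4485.0 Mg Hg/yr.
Box B: F(B→C) = (4485.0 + 3053) − 1738 = 5800.0 Mg Hg/yr.
Box C throughput = its input = 5800.0 Mg Hg/yr; τ = 10420 / 5800.0 = 1.797 yr.

1.80 yr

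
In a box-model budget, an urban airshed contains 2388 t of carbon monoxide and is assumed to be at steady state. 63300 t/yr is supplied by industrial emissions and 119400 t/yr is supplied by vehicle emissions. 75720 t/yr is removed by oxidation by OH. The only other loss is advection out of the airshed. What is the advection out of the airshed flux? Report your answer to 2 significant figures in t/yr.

110000 t/yr

At steady state ΣF_in = ΣF_out.
ΣF_in = 63300 + 119400 = 182700 t/yr.
Advection out of the airshed flux = ΣF_in − (75720) = 182700 − 75720 = 107000 t/yr.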